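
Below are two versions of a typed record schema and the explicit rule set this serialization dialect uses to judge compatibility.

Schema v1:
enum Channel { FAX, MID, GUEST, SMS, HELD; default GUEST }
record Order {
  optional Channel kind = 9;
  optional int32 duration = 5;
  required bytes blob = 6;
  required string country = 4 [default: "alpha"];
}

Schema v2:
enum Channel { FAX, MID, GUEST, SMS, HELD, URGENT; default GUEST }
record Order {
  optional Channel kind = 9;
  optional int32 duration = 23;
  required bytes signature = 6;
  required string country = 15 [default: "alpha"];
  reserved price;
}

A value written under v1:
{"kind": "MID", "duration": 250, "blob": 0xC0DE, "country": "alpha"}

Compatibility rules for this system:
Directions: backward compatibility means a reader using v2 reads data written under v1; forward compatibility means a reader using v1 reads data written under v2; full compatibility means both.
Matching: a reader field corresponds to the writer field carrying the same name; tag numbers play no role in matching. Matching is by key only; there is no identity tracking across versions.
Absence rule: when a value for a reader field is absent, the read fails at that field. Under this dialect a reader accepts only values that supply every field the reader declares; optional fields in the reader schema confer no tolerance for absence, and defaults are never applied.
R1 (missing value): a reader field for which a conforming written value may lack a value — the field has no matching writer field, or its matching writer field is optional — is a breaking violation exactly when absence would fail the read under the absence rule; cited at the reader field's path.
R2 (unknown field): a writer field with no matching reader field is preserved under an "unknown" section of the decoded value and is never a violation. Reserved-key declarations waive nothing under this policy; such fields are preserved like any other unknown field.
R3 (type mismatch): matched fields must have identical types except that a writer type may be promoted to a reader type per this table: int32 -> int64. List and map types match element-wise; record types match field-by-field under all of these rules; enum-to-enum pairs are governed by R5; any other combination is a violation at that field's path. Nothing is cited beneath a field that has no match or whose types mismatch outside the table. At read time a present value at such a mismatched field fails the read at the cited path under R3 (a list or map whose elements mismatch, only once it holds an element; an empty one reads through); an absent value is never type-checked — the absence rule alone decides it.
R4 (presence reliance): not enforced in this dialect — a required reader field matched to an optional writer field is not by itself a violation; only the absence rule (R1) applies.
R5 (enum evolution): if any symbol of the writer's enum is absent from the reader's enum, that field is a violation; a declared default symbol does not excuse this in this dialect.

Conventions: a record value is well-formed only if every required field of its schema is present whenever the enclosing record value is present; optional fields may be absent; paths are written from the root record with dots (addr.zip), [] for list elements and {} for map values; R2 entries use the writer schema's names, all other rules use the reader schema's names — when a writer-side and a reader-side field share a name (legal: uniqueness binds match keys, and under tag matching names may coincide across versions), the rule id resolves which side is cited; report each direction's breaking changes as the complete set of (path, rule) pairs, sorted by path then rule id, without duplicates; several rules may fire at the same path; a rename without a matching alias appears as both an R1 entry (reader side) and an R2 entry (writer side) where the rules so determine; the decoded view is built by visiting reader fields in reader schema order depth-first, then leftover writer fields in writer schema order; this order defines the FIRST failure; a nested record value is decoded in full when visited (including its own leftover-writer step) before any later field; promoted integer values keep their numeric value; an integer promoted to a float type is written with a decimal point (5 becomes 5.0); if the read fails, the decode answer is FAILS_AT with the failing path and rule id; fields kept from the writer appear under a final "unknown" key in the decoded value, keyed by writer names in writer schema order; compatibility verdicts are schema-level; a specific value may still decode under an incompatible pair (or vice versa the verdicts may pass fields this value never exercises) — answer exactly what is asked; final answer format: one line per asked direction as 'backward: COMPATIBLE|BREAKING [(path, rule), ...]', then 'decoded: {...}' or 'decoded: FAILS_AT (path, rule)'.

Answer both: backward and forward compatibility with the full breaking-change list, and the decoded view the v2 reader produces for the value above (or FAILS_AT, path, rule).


backward: BREAKING [(duration, R1), (kind, R1), (signature, R1)]; forward: BREAKING [(blob, R1), (duration, R1), (kind, R1), (kind, R5)]; decoded: FAILS_AT (signature, R1)

in Order below, arrows point writer -> reader
backward pass over Order, reader schema v2, writer schema v1:
  kind <- kind (Channel -> Channel, writer optional)
  duration <- duration (int32 -> int32, writer optional)
  signature: no writer-side match
  country <- country (string -> string, writer required)
  blob (writer side), unknown to reader
  breaking: (duration, R1)
  breaking: (kind, R1)
  breaking: (signature, R1)
  => backward: BREAKING (3)
forward pass over Order, reader schema v1, writer schema v2:
  kind <- kind (Channel -> Channel, writer optional)
  duration <- duration (int32 -> int32, writer optional)
  blob: no writer-side match
  country <- country (string -> string, writer required)
  signature (writer side), unknown to reader
  breaking: (blob, R1)
  breaking: (duration, R1)
  breaking: (kind, R1)
  breaking: (kind, R5)
  => forward: BREAKING (4)
decoding the Order value with the v2 reader:
  kind := "MID"
  duration := 250
  read fails at signature under R1 (no fill)
  => FAILS_AT (signature, R1)


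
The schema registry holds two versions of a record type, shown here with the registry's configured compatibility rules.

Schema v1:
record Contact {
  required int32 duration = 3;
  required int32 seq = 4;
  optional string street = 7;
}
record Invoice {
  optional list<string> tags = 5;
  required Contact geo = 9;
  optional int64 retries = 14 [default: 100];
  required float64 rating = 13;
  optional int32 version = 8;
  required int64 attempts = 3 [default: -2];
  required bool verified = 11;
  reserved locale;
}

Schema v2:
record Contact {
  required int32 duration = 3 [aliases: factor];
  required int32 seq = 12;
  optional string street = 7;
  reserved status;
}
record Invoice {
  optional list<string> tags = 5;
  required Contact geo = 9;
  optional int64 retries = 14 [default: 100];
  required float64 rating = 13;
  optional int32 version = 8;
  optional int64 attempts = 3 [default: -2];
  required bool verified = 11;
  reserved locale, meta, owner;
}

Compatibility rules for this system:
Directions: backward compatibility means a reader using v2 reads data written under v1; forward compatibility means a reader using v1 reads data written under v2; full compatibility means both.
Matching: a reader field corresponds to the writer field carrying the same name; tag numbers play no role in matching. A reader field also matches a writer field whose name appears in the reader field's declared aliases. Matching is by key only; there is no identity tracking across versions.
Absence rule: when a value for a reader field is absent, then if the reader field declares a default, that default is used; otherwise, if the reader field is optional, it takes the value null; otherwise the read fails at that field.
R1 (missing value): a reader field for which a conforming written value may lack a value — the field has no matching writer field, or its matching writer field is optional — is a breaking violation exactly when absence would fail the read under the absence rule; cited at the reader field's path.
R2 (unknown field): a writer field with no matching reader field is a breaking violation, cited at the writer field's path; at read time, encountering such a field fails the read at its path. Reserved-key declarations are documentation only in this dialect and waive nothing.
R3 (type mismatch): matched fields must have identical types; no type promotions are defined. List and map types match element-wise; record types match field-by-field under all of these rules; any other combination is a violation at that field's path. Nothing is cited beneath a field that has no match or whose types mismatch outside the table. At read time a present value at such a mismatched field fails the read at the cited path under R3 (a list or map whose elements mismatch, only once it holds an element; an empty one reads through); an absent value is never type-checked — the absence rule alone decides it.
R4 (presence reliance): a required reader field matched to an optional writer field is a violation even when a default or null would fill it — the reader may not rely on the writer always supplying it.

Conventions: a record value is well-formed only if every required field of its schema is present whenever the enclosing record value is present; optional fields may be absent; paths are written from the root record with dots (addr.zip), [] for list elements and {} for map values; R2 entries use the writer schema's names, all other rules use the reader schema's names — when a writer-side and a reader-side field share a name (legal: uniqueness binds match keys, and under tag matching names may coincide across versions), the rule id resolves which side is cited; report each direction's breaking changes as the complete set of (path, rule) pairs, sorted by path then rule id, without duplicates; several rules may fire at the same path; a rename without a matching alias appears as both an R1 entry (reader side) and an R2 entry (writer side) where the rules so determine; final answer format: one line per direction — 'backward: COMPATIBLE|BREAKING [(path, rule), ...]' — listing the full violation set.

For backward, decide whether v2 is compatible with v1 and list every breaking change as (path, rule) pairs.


the writer's type comes first in each Invoice pair
backward pass over Invoice, reader schema v2, writer schema v1:
  tags: list<string> -> list<string>, writer optional; from tags
  geo: Contact -> Contact, writer required; from geo
  retries: int64 -> int64, writer optional; from retries
  rating: float64 -> float64, writer required; from rating
  version: int32 -> int32, writer optional; from version
  attempts: int64 -> int64, writer required; from attempts
  verified: bool -> bool, writer required; from verified
  geo.duration: int32 -> int32, writer required; from geo.duration
  geo.seq: int32 -> int32, writer required; from geo.seq
  geo.street: string -> string, writer optional; from geo.street
  => backward: COMPATIBLE
remaining Invoice differences; none change what is asked:
  field attempts in record Invoice: required changed to optional -> affects forward compatibility only, which is not asked
  field seq in record Contact: tag 4 changed to 12 -> inert for the asked Invoice verdict: nothing fires

backward: COMPATIBLE []


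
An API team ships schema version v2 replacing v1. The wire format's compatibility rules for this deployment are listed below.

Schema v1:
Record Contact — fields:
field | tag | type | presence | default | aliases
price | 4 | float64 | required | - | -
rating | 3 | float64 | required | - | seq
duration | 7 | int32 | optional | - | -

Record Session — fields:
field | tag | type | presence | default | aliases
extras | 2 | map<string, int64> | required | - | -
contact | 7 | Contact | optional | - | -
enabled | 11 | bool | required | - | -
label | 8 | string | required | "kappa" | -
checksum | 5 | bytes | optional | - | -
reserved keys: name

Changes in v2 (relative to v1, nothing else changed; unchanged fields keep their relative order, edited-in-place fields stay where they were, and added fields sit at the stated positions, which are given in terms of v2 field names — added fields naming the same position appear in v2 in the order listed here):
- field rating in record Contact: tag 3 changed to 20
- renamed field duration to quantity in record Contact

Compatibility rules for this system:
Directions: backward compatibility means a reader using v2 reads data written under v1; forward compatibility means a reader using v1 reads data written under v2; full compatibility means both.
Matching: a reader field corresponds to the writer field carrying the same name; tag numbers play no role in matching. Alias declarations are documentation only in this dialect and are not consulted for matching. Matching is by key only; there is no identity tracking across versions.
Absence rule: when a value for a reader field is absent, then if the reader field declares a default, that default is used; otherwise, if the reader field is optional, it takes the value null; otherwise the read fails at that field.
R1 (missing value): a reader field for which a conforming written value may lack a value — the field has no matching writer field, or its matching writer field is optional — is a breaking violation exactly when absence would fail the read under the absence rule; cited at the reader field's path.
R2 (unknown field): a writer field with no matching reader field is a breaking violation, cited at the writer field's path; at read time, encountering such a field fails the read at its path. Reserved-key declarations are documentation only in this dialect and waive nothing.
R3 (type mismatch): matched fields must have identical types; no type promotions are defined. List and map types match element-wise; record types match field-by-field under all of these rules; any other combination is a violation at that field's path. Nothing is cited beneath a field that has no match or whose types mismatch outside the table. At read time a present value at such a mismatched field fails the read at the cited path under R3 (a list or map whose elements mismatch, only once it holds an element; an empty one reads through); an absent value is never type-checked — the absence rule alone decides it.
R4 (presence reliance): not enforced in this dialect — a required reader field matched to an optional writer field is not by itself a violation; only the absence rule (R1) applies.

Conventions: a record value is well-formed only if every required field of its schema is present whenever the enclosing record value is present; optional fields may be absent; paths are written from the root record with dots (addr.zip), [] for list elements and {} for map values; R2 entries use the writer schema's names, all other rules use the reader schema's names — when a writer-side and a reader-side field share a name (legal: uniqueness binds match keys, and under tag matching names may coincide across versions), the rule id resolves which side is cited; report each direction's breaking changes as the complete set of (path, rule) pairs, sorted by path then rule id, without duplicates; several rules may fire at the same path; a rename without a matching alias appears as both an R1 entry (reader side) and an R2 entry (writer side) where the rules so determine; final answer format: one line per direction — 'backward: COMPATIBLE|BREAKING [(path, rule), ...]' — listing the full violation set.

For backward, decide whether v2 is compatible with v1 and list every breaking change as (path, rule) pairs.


backward: BREAKING [(contact.duration, R2)]

the writer's type comes first in each Session pair
backward on Session — v2 reading data written by v1:
  writer required, map<string, int64> -> map<string, int64>: reader extras maps from writer extras
  writer optional, Contact -> Contact: reader contact maps from writer contact
  writer required, bool -> bool: reader enabled maps from writer enabled
  writer required, string -> string: reader label maps from writer label
  writer optional, bytes -> bytes: reader checksum maps from writer checksum
  writer required, float64 -> float64: reader contact.price maps from writer contact.price
  writer required, float64 -> float64: reader contact.rating maps from writer contact.rating
  no writer field matches reader contact.quantity
  writer field contact.duration has no reader counterpart
  rule R2 violated at contact.duration
  => 1 violation(s): backward is BREAKING for Session
ruling out the remaining Session differences:
  field rating in record Contact: tag 3 changed to 20 -> triggers nothing under Session's printed rules — same verdict


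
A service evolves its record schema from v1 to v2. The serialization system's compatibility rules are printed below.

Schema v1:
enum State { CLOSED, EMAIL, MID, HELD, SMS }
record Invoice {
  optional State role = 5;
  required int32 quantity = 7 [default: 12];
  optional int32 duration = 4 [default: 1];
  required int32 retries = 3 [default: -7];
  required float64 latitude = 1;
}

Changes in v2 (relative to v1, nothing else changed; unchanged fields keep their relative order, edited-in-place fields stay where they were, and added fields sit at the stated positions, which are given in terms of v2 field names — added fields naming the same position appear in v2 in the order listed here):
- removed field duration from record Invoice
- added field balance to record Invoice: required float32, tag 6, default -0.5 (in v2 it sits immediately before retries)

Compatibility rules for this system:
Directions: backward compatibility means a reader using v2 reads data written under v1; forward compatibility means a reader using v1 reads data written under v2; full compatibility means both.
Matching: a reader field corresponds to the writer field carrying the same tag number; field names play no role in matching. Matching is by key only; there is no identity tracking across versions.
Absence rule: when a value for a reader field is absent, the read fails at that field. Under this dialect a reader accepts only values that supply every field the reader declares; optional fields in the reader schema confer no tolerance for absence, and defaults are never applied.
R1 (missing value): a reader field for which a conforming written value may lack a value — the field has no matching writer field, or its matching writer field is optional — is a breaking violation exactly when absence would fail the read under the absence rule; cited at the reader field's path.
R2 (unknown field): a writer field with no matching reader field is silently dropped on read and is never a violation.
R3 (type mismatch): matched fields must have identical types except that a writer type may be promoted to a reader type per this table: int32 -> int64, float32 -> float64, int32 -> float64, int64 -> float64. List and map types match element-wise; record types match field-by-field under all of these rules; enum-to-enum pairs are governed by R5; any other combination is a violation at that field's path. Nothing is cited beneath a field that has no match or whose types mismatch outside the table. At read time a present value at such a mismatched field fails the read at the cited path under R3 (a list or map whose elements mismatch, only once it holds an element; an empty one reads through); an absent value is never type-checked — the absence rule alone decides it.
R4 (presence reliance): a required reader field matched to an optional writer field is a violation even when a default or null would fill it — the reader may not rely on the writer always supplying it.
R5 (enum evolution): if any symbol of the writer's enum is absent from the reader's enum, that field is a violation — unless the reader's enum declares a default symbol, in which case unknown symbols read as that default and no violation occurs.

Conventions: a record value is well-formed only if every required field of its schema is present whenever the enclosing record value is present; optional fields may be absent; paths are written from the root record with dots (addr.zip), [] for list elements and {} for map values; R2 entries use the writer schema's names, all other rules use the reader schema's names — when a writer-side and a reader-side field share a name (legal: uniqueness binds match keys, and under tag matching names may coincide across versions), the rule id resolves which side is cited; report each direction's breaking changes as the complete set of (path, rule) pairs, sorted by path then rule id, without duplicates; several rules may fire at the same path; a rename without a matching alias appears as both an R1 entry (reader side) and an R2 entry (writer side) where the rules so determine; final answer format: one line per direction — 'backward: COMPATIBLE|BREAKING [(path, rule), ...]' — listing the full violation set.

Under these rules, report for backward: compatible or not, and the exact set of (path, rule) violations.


backward: BREAKING [(balance, R1), (role, R1)]

the writer's type comes first in each Invoice pair
backward pass over Invoice, reader schema v2, writer schema v1:
  role: paired with writer role (State -> State; writer optional)
  quantity: paired with writer quantity (int32 -> int32; writer required)
  balance: no writer match
  retries: paired with writer retries (int32 -> int32; writer required)
  latitude: paired with writer latitude (float64 -> float64; writer required)
  writer duration: unknown to reader
  violation R1 at balance
  violation R1 at role
  => backward: BREAKING (2)


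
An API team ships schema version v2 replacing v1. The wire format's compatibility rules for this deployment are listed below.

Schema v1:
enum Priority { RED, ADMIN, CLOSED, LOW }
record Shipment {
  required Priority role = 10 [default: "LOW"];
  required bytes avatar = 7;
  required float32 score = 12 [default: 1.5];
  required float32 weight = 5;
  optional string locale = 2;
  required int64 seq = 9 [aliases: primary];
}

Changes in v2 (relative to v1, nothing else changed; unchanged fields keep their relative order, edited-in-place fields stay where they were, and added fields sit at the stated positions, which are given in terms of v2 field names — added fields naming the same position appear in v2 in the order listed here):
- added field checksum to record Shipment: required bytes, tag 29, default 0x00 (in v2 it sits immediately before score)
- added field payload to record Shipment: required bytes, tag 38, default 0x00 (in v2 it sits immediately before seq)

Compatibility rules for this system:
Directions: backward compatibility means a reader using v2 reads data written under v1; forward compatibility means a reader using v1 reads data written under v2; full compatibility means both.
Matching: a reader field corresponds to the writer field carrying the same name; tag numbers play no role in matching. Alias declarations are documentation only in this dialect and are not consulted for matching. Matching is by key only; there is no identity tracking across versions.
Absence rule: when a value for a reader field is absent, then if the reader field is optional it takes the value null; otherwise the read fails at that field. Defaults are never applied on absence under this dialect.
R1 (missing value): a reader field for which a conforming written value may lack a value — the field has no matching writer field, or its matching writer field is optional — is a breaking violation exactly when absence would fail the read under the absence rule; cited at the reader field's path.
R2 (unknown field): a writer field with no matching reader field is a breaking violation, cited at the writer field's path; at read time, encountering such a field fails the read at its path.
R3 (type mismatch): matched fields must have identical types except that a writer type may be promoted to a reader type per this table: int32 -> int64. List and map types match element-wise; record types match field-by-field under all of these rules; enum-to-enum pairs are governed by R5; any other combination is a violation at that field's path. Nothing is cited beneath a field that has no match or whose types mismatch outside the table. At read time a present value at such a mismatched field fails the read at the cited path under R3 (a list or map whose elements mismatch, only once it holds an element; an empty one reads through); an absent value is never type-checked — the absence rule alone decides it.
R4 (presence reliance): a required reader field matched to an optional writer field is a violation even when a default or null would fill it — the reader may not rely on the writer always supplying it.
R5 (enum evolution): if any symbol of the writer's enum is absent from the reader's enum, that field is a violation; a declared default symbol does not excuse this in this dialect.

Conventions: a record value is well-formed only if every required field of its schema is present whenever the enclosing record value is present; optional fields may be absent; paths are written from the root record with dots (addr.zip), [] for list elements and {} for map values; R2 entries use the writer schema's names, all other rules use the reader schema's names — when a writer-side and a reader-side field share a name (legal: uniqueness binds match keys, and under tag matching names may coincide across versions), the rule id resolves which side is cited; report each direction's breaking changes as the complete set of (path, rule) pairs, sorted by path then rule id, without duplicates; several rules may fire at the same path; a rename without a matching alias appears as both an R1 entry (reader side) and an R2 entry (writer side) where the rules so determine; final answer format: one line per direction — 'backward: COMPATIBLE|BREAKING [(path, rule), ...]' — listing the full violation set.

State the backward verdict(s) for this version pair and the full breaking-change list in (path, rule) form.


backward: BREAKING [(checksum, R1), (payload, R1)]

each type pair in Shipment: writer, then reader
backward analysis of Shipment with v2 as reader and v1 as writer:
  role: paired with writer role (Priority -> Priority; writer required)
  avatar: paired with writer avatar (bytes -> bytes; writer required)
  checksum has no writer counterpart
  score: paired with writer score (float32 -> float32; writer required)
  weight: paired with writer weight (float32 -> float32; writer required)
  locale: paired with writer locale (string -> string; writer optional)
  payload has no writer counterpart
  seq: paired with writer seq (int64 -> int64; writer required)
  R1 fires at checksum
  R1 fires at payload
  => 2 violation(s): backward is BREAKING for Shipment


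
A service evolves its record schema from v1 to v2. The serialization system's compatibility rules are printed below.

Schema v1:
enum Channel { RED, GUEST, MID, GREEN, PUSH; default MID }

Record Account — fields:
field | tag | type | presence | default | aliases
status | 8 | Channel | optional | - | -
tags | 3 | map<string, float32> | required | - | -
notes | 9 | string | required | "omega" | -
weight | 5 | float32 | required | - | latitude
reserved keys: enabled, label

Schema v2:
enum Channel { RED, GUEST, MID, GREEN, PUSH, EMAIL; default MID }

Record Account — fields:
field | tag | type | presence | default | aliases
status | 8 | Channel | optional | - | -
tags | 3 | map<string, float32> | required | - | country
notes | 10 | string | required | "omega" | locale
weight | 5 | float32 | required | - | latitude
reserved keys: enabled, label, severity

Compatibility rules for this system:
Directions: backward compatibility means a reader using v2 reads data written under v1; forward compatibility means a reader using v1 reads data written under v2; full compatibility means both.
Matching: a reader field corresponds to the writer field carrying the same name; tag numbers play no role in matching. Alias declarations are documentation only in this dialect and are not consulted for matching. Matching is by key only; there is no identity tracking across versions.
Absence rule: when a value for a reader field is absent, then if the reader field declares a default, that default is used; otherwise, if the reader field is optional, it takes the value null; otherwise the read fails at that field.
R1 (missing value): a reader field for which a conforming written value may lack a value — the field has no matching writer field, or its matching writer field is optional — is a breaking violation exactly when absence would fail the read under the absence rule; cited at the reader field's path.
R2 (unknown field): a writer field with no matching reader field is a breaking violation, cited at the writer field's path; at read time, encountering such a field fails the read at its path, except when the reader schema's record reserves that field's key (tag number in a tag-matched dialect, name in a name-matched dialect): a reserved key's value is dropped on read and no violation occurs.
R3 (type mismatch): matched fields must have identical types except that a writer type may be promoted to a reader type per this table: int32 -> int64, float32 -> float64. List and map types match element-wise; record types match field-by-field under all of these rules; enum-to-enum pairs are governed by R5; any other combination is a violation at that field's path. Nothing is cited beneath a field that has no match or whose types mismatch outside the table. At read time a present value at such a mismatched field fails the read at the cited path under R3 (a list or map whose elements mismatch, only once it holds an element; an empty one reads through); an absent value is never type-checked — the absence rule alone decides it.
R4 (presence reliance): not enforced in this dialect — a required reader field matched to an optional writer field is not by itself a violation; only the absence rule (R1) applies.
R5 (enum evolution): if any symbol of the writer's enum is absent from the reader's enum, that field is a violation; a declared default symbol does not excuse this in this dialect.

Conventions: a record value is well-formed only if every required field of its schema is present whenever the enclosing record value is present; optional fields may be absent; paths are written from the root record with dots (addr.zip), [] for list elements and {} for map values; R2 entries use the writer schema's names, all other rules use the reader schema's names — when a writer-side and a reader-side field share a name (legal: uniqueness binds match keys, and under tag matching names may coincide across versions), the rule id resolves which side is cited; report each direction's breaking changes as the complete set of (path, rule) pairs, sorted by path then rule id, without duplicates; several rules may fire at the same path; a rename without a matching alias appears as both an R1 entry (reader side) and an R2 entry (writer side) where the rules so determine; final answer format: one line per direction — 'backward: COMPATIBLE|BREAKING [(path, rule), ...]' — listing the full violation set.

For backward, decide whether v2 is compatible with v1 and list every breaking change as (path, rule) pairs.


backward: COMPATIBLE []

each type pair in Account: writer, then reader
backward on Account — v2 reading data written by v1:
  status: paired with writer status (Channel -> Channel; writer optional)
  tags: paired with writer tags (map<string, float32> -> map<string, float32>; writer required)
  notes: paired with writer notes (string -> string; writer required)
  weight: paired with writer weight (float32 -> float32; writer required)
  => backward: COMPATIBLE
the rest of the Account diff is inert for this question:
  field notes in record Account: tag 9 changed to 10 -> inert for the asked Account verdict: nothing fires
  enum Channel (field status in record Account): symbol EMAIL added -> affects forward compatibility only, which is not asked


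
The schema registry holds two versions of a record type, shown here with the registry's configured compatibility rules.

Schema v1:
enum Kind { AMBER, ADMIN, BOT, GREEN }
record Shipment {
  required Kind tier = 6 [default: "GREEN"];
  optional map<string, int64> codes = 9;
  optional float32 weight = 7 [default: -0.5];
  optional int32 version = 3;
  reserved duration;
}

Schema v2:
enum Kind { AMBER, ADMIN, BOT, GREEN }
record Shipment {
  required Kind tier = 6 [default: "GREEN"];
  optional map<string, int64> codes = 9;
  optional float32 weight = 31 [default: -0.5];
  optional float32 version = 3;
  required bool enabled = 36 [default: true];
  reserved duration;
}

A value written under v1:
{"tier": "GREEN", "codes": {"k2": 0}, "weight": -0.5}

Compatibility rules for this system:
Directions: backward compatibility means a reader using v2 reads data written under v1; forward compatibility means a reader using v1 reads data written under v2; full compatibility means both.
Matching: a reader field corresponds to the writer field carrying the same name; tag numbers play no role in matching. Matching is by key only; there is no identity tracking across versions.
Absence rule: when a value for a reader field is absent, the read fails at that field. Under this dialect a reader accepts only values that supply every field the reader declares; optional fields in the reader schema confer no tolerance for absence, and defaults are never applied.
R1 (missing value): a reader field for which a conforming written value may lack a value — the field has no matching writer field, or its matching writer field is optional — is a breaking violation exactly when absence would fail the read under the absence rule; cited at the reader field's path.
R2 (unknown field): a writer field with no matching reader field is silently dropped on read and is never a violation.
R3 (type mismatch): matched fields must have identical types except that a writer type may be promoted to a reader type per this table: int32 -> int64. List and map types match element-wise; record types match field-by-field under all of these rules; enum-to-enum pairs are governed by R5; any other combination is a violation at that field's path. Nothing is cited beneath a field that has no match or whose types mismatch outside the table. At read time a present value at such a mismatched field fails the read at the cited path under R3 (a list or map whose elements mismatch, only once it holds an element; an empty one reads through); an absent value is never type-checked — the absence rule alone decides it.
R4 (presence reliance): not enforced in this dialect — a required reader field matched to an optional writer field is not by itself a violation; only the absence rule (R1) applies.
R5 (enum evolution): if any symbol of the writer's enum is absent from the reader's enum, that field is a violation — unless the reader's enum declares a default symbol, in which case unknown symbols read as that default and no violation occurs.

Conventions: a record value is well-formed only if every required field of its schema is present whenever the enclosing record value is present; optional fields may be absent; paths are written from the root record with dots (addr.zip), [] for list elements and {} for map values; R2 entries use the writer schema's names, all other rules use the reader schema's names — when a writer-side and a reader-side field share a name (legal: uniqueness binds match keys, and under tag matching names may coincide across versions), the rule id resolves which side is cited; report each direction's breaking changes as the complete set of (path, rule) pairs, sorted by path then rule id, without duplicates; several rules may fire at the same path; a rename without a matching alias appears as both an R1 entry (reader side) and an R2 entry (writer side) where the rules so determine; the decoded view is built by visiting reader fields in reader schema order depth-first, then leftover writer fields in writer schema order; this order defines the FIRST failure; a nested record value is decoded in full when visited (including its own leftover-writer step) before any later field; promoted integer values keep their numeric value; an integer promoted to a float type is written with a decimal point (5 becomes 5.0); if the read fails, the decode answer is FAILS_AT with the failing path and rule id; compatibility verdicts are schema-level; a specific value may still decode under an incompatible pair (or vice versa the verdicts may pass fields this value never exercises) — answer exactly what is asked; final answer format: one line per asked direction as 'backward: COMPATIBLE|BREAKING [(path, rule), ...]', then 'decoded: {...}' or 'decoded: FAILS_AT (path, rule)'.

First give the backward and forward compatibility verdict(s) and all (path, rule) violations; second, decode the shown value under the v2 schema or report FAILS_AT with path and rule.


in Shipment below, arrows point writer -> reader
backward for Shipment (reader v2, writer v1):
  writer required, Kind -> Kind: reader tier maps from writer tier
  writer optional, map<string, int64> -> map<string, int64>: reader codes maps from writer codes
  writer optional, float32 -> float32: reader weight maps from writer weight
  writer optional, int32 -> float32: reader version maps from writer version
  enabled has no writer counterpart
  breaking: (codes, R1)
  breaking: (enabled, R1)
  breaking: (version, R1)
  breaking: (version, R3)
  breaking: (weight, R1)
  backward on Shipment therefore BREAKING (5)
forward for Shipment (reader v1, writer v2):
  writer required, Kind -> Kind: reader tier maps from writer tier
  writer optional, map<string, int64> -> map<string, int64>: reader codes maps from writer codes
  writer optional, float32 -> float32: reader weight maps from writer weight
  writer optional, float32 -> int32: reader version maps from writer version
  writer enabled: unknown to reader
  breaking: (codes, R1)
  breaking: (version, R1)
  breaking: (version, R3)
  breaking: (weight, R1)
  forward on Shipment therefore BREAKING (4)
migrating the Shipment value to v2:
  tier := "GREEN"
  codes := {"k2": 0}
  weight := -0.5
  read fails at version under R1 (no fill)
  => FAILS_AT (version, R1)

backward: BREAKING [(codes, R1), (enabled, R1), (version, R1), (version, R3), (weight, R1)]; forward: BREAKING [(codes, R1), (version, R1), (version, R3), (weight, R1)]; decoded: FAILS_AT (version, R1)


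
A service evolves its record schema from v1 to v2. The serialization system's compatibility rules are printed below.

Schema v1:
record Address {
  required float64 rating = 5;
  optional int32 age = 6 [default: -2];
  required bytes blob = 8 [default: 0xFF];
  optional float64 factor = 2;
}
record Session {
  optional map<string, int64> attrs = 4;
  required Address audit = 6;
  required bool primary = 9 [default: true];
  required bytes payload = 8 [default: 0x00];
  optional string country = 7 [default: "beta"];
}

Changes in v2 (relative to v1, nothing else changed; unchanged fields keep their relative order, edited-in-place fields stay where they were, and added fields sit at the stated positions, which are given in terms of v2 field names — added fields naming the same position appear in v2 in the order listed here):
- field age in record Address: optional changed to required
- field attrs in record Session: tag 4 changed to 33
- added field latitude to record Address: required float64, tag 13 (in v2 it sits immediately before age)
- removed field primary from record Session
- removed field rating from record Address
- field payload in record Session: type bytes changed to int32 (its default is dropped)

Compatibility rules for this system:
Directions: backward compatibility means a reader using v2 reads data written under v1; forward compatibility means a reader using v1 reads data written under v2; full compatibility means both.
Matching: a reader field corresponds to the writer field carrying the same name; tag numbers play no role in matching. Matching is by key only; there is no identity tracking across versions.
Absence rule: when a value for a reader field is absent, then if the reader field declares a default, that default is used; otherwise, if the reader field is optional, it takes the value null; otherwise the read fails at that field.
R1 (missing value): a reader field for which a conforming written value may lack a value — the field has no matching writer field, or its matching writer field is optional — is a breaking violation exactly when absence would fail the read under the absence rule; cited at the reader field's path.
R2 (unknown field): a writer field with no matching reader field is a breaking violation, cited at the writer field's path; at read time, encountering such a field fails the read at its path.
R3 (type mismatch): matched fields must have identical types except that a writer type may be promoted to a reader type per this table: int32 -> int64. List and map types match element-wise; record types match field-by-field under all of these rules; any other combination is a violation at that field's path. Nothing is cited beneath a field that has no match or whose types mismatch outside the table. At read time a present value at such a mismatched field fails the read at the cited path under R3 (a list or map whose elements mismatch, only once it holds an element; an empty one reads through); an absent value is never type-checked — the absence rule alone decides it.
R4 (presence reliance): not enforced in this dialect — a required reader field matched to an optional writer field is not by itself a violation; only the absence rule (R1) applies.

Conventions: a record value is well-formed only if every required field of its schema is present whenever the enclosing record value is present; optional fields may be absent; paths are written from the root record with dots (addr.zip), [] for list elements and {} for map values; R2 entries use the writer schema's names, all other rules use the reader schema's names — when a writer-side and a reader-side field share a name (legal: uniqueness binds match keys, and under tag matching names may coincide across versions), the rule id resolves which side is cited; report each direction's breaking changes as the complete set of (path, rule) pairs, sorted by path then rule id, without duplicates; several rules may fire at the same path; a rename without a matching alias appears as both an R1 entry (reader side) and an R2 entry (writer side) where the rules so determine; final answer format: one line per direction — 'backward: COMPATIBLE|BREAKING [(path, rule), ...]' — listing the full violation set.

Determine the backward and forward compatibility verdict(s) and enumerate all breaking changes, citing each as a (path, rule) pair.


backward: BREAKING [(audit.latitude, R1), (audit.rating, R2), (payload, R3), (primary, R2)]; forward: BREAKING [(audit.latitude, R2), (audit.rating, R1), (payload, R3)]

arrows below run writer -> reader for Session
checking backward for Session: reader v2 against writer v1:
  attrs: map<string, int64> -> map<string, int64>, writer optional; from attrs
  audit: Address -> Address, writer required; from audit
  payload: bytes -> int32, writer required; from payload
  country: string -> string, writer optional; from country
  writer field primary has no reader counterpart
  no writer field matches reader audit.latitude
  audit.age: int32 -> int32, writer optional; from audit.age
  audit.blob: bytes -> bytes, writer required; from audit.blob
  audit.factor: float64 -> float64, writer optional; from audit.factor
  writer field audit.rating has no reader counterpart
  violation R1 at audit.latitude
  violation R2 at audit.rating
  violation R3 at payload
  violation R2 at primary
  => backward: BREAKING (4)
checking forward for Session: reader v1 against writer v2:
  attrs: map<string, int64> -> map<string, int64>, writer optional; from attrs
  audit: Address -> Address, writer required; from audit
  no writer field matches reader primary
  payload: int32 -> bytes, writer required; from payload
  country: string -> string, writer optional; from country
  no writer field matches reader audit.rating
  audit.age: int32 -> int32, writer required; from audit.age
  audit.blob: bytes -> bytes, writer required; from audit.blob
  audit.factor: float64 -> float64, writer optional; from audit.factor
  writer field audit.latitude has no reader counterpart
  violation R2 at audit.latitude
  violation R1 at audit.rating
  violation R3 at payload
  => forward: BREAKING (3)
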